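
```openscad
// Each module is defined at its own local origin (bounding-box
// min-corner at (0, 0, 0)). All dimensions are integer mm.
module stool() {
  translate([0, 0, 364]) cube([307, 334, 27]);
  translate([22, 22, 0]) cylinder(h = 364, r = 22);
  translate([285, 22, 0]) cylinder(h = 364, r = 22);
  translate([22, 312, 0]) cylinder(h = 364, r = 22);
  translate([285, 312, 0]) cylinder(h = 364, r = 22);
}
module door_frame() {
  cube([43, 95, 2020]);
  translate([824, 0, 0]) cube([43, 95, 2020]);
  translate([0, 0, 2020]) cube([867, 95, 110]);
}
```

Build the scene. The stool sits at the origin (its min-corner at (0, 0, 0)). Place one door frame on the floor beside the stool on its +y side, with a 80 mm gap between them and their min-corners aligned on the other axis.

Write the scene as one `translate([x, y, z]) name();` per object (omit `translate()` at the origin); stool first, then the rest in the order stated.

stool();
translate([0, 414, 0]) door_frame();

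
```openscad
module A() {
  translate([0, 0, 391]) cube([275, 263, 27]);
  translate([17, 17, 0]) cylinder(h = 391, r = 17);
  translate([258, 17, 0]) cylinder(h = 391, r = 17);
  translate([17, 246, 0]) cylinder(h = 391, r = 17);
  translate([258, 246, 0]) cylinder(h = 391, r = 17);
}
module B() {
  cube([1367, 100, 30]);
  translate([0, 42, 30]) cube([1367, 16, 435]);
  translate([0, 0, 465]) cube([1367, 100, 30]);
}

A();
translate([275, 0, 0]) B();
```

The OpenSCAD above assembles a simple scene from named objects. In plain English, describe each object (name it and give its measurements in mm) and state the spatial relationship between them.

A is a simple wooden stool: a rectangular seat 275 mm (x) by 263 mm (y), 27 mm thick, top face at z = 418 mm, on four round legs, each 34 mm in diameter. The legs rest on z = 0, each leg's axis is inset half a diameter from the nearest pair of seat edges (so the leg's bounding box is flush with the corner).

B is an I-beam lying along x, 1367 mm long. Overall section height 495 mm. Two flanges 100 mm wide (y) and 30 mm thick, one on the floor and one at the top; a web 16 mm thick runs between them, centred on the flange width.

The I-beam is against the stool's +x side, with their −y faces flush.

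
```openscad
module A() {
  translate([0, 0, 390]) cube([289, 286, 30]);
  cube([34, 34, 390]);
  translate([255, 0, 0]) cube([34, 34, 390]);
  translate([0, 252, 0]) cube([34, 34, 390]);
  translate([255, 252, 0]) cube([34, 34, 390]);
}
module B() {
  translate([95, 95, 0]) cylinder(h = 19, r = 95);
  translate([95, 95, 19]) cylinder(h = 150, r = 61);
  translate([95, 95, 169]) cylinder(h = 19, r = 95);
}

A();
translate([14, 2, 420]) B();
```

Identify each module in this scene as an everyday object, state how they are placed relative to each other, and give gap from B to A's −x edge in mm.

The spool's min-x is at 14; the stool's min-x is 0; gap = 14 mm.

A is a stool. B is a spool. The spool is on top of the stool. The gap from the spool to the stool's −x edge is 14 mm.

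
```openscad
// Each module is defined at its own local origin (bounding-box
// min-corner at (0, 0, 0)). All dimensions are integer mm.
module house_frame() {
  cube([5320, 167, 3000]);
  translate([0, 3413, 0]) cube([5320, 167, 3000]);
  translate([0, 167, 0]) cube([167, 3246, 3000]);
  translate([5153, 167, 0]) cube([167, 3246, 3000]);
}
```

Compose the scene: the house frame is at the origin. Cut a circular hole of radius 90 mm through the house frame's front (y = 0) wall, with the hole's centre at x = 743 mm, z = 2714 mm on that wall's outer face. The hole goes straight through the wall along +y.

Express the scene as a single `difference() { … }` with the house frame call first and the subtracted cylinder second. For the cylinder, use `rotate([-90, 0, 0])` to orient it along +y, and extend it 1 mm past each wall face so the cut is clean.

difference() {
  house_frame();
  translate([743, -1, 2714]) rotate([-90, 0, 0]) cylinder(h = 169, r = 90);
}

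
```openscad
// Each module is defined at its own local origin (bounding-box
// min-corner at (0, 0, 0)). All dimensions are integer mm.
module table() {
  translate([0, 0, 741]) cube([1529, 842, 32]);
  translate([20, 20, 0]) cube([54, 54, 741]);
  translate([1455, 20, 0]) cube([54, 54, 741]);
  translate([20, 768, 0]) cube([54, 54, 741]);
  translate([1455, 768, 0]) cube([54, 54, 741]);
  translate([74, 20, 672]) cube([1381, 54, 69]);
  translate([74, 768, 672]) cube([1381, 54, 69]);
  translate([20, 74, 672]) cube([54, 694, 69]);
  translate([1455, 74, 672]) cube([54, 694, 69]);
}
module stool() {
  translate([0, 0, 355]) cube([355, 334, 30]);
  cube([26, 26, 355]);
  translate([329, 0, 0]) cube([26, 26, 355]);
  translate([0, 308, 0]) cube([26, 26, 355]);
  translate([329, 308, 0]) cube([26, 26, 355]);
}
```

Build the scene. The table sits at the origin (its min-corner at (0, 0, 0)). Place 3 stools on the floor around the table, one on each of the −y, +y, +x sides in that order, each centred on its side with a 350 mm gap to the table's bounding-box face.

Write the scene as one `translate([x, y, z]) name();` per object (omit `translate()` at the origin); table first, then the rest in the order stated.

table();
translate([587, -684, 0]) stool();
translate([587, 1192, 0]) stool();
translate([1879, 254, 0]) stool();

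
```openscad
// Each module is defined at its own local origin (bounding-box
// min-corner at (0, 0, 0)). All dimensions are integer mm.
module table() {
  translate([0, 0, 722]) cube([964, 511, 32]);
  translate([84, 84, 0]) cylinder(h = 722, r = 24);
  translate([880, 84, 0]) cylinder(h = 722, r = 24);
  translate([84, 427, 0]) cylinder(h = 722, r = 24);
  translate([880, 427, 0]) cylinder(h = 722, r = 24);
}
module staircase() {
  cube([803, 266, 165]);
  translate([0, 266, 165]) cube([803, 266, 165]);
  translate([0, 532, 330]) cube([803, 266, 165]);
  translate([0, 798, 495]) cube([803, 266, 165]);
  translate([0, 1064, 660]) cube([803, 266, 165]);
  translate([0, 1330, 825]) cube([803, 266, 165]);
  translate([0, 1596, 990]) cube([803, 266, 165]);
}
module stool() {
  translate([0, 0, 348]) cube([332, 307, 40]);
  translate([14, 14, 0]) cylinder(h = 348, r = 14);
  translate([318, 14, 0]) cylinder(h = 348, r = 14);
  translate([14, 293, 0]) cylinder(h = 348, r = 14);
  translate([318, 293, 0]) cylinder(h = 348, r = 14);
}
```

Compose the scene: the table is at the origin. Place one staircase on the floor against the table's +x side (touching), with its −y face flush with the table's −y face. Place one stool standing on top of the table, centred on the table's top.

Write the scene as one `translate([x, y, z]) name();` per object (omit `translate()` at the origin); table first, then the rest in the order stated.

table();
translate([964, 0, 0]) staircase();
translate([316, 102, 754]) stool();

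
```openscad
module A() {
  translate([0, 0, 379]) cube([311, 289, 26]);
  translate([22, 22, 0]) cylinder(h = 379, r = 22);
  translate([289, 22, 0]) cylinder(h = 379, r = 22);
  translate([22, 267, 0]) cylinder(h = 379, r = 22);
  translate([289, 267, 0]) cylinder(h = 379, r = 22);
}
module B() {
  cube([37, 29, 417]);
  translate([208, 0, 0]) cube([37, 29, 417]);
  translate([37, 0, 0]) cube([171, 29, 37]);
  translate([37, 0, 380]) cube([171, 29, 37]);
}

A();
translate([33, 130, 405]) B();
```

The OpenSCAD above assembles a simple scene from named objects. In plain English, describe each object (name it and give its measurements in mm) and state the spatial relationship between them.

A is a simple wooden stool: a rectangular seat 311 mm (x) by 289 mm (y), 26 mm thick, top face at z = 405 mm, on four round legs, each 44 mm in diameter. The legs rest on z = 0, each leg's axis is inset half a diameter from the nearest pair of seat edges (so the leg's bounding box is flush with the corner).

B is a picture frame with a 171×343 mm rectangular opening (x by z) and a uniform 37 mm border on every side. Frame depth is 29 mm along y. It is built from two vertical stiles running the full outside height and two horizontal rails spanning the gap between the stiles.

The picture frame is on top of the stool, centred.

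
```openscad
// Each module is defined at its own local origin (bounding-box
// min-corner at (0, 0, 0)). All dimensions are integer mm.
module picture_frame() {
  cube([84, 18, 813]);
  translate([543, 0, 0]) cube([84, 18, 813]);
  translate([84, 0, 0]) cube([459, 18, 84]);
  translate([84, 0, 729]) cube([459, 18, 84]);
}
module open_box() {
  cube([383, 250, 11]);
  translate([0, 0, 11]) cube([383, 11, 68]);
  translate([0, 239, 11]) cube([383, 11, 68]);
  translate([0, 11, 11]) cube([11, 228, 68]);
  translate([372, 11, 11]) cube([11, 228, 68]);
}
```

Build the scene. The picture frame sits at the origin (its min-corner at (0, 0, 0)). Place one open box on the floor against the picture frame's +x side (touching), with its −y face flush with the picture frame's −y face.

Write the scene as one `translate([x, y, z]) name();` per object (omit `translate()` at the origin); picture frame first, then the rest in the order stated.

picture_frame();
translate([627, 0, 0]) open_box();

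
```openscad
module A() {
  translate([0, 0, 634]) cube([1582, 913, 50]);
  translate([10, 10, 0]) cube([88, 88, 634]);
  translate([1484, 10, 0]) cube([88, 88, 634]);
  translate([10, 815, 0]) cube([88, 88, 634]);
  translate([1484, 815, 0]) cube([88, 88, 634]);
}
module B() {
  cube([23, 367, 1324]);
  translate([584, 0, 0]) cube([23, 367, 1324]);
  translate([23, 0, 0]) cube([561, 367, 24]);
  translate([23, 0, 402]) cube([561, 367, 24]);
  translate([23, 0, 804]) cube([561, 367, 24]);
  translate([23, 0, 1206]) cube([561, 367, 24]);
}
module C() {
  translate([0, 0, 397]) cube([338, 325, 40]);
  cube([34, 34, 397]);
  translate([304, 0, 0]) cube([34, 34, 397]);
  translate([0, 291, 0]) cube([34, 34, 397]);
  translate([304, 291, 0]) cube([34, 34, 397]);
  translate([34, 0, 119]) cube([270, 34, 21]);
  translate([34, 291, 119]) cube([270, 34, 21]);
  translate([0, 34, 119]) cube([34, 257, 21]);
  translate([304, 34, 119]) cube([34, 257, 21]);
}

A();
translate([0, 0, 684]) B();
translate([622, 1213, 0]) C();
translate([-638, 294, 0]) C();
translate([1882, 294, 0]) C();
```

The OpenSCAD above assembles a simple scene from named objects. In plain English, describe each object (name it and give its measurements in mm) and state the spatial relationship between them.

A is a table with a 1582×913 mm rectangular top, 50 mm thick, top surface at z = 684 mm, supported by four 88×88 mm square legs, each inset 10 mm from the nearest pair of top edges, running from the floor.

B is a bookshelf 607 mm wide overall, 367 mm deep and 1324 mm tall. The two sides are 23 mm thick vertical panels. 4 horizontal shelves of 24 mm thickness span between the inner faces of the sides; the lowest shelf sits on the floor and shelves are stacked with a clear vertical gap of 378 mm between each pair.

C is a simple wooden stool: a rectangular seat 338 mm (x) by 325 mm (y), 40 mm thick, top face at z = 437 mm, on four square legs, each 34×34 mm in cross-section. The legs rest on z = 0, each flush with a corner of the seat. Four stretchers, 34 mm wide and 21 mm tall, connect adjacent legs with their undersides at z = 119 mm, each running between the inner faces of the legs it joins and aligned with the legs' outer faces on the other axis.

The bookshelf is on top of the table. Three stools sit around the table at the +y, −x, +x sides.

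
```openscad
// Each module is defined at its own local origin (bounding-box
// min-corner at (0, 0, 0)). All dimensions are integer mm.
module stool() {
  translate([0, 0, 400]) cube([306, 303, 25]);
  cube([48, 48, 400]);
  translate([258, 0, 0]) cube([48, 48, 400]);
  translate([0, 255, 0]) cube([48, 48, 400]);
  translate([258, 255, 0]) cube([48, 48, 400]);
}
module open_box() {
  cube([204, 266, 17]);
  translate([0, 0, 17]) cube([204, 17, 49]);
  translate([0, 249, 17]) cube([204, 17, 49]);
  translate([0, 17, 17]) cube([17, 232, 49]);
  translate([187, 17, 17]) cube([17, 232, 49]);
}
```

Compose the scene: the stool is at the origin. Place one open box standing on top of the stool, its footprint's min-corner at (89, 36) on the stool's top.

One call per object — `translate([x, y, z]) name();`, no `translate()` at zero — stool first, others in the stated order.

stool();
translate([89, 36, 425]) open_box();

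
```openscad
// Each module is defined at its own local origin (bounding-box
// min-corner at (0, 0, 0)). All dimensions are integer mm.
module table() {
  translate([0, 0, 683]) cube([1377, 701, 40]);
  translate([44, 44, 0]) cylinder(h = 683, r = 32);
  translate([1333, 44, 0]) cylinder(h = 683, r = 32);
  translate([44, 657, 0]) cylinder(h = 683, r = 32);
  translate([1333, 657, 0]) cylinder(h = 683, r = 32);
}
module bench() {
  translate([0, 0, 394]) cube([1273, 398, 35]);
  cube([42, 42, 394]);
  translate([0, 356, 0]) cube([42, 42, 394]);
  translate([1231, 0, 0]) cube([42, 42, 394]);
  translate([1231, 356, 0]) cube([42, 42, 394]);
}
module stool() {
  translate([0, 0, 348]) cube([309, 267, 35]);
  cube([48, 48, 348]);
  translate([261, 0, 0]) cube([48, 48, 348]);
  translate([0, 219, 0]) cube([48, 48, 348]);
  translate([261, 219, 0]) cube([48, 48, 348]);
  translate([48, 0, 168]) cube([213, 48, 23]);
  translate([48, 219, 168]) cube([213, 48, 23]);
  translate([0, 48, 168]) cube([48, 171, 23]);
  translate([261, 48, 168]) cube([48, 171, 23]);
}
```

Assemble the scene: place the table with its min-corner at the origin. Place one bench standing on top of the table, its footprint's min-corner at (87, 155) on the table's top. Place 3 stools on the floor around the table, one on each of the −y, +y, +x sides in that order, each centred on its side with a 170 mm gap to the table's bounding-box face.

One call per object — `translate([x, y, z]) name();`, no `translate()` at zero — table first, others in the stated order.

table();
translate([87, 155, 723]) bench();
translate([534, -437, 0]) stool();
translate([534, 871, 0]) stool();
translate([1547, 217, 0]) stool();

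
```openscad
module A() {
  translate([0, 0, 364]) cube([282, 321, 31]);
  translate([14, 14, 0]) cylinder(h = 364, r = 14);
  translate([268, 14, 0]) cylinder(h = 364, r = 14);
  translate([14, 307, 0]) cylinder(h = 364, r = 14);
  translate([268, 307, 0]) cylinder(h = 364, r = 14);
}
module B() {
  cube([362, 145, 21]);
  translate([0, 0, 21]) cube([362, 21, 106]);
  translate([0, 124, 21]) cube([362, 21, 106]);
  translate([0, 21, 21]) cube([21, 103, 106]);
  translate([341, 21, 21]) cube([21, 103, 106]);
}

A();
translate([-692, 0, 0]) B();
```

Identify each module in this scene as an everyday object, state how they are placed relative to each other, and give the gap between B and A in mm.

A is a stool. B is an open box. The open box is on the floor beside the stool on its −x side. The gap between the open box and the stool is 330 mm.

The open box's nearest face is 330 mm from the stool's −x face.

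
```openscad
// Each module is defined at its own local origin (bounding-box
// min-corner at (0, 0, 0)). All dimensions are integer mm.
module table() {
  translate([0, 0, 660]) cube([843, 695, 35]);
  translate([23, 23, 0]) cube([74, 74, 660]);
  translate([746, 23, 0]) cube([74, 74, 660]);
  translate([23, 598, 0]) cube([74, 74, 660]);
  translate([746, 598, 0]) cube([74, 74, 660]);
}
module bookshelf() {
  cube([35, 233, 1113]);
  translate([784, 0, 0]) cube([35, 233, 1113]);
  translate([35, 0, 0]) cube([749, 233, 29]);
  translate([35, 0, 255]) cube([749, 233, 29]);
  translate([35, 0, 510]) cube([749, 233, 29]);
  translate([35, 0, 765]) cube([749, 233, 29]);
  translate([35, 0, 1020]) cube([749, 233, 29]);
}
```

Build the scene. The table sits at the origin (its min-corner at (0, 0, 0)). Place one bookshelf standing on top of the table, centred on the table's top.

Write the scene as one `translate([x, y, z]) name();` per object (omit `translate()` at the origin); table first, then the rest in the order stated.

table();
translate([12, 231, 695]) bookshelf();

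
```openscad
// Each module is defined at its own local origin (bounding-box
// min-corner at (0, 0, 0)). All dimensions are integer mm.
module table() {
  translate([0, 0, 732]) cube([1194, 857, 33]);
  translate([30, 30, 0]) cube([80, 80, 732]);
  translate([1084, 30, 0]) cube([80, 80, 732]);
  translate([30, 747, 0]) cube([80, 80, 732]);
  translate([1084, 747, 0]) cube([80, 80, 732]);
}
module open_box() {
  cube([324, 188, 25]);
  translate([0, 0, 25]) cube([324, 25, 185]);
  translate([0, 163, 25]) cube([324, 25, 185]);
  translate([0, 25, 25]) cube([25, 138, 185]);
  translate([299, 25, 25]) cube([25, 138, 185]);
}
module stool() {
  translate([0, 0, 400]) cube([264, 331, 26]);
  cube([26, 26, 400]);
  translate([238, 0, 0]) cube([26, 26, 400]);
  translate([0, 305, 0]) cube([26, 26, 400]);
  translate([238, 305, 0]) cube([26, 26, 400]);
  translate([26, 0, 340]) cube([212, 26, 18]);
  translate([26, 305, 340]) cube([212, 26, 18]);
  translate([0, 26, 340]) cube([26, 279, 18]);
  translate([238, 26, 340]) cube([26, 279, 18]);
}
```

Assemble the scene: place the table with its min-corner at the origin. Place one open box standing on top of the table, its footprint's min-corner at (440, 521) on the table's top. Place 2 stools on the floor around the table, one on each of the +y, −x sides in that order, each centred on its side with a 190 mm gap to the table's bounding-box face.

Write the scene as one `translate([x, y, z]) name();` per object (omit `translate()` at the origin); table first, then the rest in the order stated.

table();
translate([440, 521, 765]) open_box();
translate([465, 1047, 0]) stool();
translate([-454, 263, 0]) stool();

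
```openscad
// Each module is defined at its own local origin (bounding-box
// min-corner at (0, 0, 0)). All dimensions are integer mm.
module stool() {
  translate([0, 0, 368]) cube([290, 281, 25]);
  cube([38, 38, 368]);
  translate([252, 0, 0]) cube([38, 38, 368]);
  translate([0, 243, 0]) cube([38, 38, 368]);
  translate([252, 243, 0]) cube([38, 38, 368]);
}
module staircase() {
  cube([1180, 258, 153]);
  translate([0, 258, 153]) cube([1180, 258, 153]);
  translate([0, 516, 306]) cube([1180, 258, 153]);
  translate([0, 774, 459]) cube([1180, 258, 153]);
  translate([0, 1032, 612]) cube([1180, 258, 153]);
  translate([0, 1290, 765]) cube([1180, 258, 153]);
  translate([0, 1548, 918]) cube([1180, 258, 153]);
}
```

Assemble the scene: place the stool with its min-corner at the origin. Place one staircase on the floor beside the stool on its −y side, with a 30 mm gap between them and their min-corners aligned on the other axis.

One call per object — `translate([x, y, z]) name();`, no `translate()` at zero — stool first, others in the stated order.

stool();
translate([0, -1836, 0]) staircase();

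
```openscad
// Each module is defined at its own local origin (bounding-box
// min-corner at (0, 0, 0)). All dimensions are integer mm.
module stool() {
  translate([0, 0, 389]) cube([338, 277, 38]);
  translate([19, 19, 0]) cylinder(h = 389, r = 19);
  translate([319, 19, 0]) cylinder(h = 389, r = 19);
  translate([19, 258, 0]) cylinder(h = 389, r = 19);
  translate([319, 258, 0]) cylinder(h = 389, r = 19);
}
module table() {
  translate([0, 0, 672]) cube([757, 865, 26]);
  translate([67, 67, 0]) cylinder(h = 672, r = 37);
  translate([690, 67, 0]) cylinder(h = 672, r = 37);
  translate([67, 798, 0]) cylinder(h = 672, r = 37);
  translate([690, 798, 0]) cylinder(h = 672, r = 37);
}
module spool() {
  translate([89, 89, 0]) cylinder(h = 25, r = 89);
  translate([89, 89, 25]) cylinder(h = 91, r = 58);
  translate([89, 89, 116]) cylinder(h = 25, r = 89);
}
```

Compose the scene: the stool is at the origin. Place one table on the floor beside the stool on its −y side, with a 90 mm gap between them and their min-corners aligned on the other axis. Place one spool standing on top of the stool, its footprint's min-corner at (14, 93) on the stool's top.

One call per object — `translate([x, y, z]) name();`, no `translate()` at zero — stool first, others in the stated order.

stool();
translate([0, -955, 0]) table();
translate([14, 93, 427]) spool();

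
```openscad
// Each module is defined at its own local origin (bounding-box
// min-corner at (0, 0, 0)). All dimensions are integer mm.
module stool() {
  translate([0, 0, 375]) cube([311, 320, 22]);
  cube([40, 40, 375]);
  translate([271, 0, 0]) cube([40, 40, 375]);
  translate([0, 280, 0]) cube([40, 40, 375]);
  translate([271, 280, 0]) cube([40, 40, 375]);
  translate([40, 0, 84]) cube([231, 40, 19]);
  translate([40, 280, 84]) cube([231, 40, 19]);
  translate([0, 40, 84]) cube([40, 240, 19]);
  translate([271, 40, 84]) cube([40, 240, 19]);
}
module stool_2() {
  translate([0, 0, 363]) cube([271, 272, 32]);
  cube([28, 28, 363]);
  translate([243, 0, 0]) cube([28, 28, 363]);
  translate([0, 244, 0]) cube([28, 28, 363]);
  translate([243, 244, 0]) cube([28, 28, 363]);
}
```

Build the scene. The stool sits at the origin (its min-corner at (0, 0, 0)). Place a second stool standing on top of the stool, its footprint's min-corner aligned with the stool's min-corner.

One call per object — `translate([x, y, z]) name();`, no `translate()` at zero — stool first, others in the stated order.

stool();
translate([0, 0, 397]) stool_2();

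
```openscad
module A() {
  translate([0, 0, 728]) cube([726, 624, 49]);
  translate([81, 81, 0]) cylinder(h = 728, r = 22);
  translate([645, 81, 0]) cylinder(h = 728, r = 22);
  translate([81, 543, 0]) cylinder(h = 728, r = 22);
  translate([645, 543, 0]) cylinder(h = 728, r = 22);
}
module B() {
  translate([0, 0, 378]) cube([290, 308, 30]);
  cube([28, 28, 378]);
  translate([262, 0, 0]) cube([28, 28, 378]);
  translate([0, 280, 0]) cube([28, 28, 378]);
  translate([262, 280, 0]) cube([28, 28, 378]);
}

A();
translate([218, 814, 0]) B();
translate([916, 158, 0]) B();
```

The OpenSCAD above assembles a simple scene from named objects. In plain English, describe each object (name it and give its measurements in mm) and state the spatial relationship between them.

A is a rectangular dining table. The top is 726×624×49 mm with its upper surface at z = 777 mm. It stands on four round legs of 44 mm diameter, each leg's bounding box inset 59 mm from the nearest pair of top edges, running from the floor to the underside of the top.

B is a simple wooden stool: a rectangular seat 290 mm (x) by 308 mm (y), 30 mm thick, top face at z = 408 mm, on four square legs, each 28×28 mm in cross-section. The legs rest on z = 0, each flush with a corner of the seat.

Two stools sit around the table at the +y, +x sides.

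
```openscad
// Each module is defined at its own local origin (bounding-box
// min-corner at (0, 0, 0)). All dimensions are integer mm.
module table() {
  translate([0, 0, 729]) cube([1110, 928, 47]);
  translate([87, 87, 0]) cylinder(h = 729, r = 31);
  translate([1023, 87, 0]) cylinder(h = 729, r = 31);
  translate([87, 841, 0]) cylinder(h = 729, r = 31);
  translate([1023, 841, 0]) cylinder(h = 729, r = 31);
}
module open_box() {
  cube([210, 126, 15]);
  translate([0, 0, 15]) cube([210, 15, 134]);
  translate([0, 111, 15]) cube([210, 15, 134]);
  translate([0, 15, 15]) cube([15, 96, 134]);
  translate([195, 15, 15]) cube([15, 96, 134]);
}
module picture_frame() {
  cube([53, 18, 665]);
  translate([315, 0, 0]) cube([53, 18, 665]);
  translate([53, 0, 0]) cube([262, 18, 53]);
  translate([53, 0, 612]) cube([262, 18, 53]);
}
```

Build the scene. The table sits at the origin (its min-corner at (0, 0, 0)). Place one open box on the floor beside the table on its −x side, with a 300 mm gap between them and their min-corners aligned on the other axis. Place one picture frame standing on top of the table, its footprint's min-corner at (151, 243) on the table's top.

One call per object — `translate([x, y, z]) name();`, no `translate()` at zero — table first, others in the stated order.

table();
translate([-510, 0, 0]) open_box();
translate([151, 243, 776]) picture_frame();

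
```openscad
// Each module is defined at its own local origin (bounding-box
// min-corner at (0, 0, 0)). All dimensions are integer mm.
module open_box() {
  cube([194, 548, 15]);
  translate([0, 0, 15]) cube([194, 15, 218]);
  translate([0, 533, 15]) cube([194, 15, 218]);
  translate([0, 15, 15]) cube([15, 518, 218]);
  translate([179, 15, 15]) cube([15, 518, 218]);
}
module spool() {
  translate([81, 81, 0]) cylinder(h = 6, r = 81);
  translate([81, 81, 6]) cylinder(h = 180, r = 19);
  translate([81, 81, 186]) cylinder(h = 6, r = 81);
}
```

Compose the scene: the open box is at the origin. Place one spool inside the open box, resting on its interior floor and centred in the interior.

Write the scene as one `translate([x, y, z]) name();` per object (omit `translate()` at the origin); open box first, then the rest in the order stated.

open_box();
translate([16, 193, 15]) spool();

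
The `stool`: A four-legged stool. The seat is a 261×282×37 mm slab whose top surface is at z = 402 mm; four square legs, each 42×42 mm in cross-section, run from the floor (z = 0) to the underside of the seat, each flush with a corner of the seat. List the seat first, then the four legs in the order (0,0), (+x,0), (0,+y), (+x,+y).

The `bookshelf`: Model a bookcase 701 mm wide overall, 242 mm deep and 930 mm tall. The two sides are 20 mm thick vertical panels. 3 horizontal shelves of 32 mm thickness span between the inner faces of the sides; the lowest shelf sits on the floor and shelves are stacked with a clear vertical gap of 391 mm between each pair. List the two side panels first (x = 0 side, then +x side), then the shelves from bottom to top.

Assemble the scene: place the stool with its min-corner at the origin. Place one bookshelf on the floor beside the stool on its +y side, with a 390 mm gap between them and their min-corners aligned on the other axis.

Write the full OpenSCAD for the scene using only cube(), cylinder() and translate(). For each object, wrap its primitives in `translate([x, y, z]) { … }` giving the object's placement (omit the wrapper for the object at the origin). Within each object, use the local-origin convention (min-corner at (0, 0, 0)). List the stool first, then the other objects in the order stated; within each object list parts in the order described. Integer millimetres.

translate([0, 0, 365]) cube([261, 282, 37]);
cube([42, 42, 365]);
translate([219, 0, 0]) cube([42, 42, 365]);
translate([0, 240, 0]) cube([42, 42, 365]);
translate([219, 240, 0]) cube([42, 42, 365]);
translate([0, 672, 0]) {
  cube([20, 242, 930]);
  translate([681, 0, 0]) cube([20, 242, 930]);
  translate([20, 0, 0]) cube([661, 242, 32]);
  translate([20, 0, 423]) cube([661, 242, 32]);
  translate([20, 0, 846]) cube([661, 242, 32]);
}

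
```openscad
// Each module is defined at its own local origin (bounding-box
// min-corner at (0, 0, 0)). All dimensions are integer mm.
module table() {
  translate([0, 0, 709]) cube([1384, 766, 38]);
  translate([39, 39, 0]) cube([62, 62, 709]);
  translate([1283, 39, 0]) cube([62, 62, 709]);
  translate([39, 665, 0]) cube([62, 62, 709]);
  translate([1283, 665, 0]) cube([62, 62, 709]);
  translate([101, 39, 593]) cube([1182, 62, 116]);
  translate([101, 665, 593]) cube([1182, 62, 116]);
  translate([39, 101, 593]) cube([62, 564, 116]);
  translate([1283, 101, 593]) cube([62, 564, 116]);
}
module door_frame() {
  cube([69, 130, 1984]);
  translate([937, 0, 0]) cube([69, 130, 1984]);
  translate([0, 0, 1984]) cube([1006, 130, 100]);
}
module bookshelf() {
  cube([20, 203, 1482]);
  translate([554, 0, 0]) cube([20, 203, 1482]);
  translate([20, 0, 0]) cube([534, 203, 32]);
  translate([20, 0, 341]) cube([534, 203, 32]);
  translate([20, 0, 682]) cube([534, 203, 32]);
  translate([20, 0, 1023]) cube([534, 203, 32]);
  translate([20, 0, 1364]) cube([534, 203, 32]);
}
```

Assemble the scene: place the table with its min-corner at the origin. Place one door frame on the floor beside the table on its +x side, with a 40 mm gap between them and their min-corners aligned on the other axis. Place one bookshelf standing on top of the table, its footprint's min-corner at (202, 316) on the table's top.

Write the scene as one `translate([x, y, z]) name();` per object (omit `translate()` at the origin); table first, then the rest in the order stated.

table();
translate([1424, 0, 0]) door_frame();
translate([202, 316, 747]) bookshelf();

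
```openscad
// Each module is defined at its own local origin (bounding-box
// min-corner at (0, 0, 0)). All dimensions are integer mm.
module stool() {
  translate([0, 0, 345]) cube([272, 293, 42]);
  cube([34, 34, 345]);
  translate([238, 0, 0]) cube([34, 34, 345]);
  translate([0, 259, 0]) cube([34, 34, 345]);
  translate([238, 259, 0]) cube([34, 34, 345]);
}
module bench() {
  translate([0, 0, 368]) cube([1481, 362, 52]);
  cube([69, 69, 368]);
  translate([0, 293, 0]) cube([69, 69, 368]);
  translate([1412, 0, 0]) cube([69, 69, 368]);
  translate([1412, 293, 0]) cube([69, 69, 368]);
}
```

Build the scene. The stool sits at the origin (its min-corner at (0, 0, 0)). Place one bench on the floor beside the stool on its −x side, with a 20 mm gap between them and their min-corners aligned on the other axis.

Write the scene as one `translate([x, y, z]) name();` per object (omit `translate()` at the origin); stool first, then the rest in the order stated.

stool();
translate([-1501, 0, 0]) bench();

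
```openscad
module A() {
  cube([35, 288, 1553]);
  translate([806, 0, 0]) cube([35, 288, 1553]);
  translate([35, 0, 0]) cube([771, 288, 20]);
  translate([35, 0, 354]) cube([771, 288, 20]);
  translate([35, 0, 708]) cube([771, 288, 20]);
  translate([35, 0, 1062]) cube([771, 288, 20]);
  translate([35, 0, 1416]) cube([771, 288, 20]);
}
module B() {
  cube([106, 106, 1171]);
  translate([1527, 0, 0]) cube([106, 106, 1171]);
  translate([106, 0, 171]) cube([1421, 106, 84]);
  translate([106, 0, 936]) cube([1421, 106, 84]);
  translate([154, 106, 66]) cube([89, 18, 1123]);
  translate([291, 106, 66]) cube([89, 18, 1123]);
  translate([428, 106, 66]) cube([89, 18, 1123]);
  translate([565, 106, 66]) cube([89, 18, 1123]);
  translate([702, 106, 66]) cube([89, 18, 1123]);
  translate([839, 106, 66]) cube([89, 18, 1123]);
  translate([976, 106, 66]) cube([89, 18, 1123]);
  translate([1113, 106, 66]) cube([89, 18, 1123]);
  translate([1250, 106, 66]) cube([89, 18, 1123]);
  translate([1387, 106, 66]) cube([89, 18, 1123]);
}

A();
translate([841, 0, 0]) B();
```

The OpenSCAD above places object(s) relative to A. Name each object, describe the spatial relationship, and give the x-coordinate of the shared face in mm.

A is a bookshelf. B is a fence section. The fence section is against the bookshelf's +x side, with their −y faces flush. The x-coordinate of the shared face is 841 mm.

The bookshelf's +x face and the fence section's −x face are both at x = 841 mm.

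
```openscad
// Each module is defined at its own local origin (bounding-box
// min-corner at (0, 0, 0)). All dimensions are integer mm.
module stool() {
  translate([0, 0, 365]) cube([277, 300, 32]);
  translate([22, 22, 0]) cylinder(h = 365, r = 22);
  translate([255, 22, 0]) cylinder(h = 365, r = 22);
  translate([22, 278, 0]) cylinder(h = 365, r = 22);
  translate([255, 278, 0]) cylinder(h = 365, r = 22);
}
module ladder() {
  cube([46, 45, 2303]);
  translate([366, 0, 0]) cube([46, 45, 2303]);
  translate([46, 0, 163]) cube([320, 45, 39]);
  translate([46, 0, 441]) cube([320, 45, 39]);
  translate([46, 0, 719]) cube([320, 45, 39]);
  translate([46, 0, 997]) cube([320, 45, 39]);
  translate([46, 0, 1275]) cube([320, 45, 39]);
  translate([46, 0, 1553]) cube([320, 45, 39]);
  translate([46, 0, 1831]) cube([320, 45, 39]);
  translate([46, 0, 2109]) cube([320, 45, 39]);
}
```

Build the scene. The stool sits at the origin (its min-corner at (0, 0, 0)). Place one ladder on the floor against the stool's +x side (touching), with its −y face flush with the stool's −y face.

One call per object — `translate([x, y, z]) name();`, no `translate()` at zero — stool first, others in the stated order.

stool();
translate([277, 0, 0]) ladder();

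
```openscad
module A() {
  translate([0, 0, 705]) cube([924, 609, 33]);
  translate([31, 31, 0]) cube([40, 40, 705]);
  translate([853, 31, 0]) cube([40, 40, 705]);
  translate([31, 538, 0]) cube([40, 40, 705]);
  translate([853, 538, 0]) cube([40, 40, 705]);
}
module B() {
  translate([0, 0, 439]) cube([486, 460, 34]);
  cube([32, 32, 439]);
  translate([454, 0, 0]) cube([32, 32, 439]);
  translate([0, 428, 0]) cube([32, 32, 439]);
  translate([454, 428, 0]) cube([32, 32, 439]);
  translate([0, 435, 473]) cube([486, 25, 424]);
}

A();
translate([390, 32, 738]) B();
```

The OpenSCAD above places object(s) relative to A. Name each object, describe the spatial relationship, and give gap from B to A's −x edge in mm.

The chair's min-x is at 390; the table's min-x is 0; gap = 390 mm.

A is a table. B is a chair. The chair is on top of the table. The gap from the chair to the table's −x edge is 390 mm.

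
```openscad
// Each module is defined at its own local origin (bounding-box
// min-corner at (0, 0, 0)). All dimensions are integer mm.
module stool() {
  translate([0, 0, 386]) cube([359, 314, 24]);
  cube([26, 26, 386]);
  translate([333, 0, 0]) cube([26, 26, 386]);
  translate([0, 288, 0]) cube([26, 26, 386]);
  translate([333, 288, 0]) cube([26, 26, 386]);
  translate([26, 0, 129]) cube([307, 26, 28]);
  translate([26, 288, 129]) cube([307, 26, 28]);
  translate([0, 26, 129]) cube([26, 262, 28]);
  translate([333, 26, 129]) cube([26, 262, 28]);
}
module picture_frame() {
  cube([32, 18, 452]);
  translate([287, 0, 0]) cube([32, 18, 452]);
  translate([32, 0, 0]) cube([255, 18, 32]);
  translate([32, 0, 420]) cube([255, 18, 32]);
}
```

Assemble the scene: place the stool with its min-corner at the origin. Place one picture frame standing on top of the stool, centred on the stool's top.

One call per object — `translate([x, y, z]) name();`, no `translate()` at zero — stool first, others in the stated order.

stool();
translate([20, 148, 410]) picture_frame();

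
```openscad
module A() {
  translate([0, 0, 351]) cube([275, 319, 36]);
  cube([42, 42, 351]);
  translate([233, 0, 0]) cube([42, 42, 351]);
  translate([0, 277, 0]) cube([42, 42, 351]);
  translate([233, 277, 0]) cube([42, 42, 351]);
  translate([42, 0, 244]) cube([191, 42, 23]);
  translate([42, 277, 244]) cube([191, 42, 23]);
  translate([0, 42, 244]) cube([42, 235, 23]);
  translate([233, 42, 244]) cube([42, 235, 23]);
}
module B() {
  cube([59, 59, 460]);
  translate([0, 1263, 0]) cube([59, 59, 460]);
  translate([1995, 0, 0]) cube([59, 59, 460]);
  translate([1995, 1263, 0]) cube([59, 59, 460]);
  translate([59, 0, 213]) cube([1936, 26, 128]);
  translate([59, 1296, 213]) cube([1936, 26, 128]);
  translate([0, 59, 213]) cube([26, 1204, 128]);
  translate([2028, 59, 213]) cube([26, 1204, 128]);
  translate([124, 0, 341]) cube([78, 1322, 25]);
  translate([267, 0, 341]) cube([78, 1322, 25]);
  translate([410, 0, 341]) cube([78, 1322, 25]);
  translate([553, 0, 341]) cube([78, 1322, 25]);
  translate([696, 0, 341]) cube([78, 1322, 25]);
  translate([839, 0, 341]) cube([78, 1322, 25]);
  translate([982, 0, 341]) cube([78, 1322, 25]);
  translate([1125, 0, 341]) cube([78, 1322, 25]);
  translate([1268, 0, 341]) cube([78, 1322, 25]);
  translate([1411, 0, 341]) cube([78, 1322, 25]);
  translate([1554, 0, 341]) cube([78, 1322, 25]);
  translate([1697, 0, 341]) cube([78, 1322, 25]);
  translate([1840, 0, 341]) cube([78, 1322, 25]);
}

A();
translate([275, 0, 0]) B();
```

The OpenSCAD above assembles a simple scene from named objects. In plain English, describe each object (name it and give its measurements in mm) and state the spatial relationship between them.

A is a four-legged stool. The seat is a 275×319×36 mm slab whose top surface is at z = 387 mm; four square legs, each 42×42 mm in cross-section, run from the floor (z = 0) to the underside of the seat, each flush with a corner of the seat. Four stretchers, 42 mm wide and 23 mm tall, connect adjacent legs with their undersides at z = 244 mm, each running between the inner faces of the legs it joins and aligned with the legs' outer faces on the other axis.

B is a bed frame 2054 mm long (x) by 1322 mm wide (y). Four 59×59 mm corner posts, 460 mm tall, at the corners of the footprint. Four rails of 26 mm thickness and 128 mm height run between adjacent posts with their undersides at z = 213 mm, their outer faces flush with the outside of the frame (the two x-running rails run between the posts' inner faces; the two y-running rails run between the posts' inner faces). 13 slats, each 78 mm wide (x) and 25 mm thick, lie across the top of the two x-running rails, running the full 1322 mm width of the frame in y; the slats are evenly spaced along x between the inner faces of the end posts with equal gaps (rounded down to the nearest mm) at the −x end and between each pair — any rounding remainder accumulates at the +x end.

The bed frame is against the stool's +x side, with their −y faces flush.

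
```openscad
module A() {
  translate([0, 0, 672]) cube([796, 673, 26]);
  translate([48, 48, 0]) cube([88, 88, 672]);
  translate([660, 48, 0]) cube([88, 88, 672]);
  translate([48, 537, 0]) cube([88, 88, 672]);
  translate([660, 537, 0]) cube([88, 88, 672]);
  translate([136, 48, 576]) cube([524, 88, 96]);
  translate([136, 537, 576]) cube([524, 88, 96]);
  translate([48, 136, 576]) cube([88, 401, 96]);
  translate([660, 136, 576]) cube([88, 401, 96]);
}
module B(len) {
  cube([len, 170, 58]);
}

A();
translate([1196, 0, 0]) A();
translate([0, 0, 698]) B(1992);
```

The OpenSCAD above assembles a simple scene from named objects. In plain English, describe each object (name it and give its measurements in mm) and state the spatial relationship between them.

A is a table with a 796×673 mm rectangular top, 26 mm thick, top surface at z = 698 mm, supported by four 88×88 mm square legs, each inset 48 mm from the nearest pair of top edges, running from the floor. Four apron rails, 88 mm thick and 96 mm tall, run between adjacent legs with their top edges flush with the underside of the top and their outer faces flush with the legs' outer faces.

B is a rectangular beam 1992 mm long (x), 170 mm deep (y), 58 mm thick (z).

The beam spans the tops of two tables placed 400 mm apart, resting at z = 698 mm.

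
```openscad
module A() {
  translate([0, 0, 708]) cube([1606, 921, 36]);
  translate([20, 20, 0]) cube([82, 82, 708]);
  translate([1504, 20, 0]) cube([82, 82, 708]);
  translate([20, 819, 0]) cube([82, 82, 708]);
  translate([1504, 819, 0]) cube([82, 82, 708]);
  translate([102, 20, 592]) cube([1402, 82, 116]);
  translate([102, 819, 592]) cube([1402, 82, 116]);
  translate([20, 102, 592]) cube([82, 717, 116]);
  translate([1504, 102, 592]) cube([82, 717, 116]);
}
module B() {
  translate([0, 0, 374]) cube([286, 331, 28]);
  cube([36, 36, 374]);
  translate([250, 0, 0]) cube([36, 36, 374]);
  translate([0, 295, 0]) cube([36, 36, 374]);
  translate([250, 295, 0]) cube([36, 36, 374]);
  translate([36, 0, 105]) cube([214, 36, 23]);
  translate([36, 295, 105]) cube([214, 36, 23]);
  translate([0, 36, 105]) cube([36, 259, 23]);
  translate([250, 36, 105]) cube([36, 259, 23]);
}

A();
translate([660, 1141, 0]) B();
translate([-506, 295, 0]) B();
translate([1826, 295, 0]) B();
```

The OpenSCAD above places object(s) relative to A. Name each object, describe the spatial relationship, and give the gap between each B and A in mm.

Each stool's nearest face is 220 mm from the table's bounding box.

A is a table. B is a stool. Three stools sit around the table at the +y, −x, +x sides. The gap between each stool and the table is 220 mm.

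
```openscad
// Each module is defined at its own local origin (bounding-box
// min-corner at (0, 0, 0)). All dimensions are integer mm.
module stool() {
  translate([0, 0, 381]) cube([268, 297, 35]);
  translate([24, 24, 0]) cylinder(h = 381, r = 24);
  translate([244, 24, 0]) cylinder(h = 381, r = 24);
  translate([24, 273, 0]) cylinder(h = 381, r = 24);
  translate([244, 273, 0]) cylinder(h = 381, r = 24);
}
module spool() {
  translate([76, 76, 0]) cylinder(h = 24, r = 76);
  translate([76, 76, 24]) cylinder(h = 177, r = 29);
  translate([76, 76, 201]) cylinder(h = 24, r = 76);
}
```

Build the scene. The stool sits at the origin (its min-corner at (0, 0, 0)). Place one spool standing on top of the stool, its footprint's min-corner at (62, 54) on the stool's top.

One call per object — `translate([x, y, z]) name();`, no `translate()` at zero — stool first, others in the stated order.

stool();
translate([62, 54, 416]) spool();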